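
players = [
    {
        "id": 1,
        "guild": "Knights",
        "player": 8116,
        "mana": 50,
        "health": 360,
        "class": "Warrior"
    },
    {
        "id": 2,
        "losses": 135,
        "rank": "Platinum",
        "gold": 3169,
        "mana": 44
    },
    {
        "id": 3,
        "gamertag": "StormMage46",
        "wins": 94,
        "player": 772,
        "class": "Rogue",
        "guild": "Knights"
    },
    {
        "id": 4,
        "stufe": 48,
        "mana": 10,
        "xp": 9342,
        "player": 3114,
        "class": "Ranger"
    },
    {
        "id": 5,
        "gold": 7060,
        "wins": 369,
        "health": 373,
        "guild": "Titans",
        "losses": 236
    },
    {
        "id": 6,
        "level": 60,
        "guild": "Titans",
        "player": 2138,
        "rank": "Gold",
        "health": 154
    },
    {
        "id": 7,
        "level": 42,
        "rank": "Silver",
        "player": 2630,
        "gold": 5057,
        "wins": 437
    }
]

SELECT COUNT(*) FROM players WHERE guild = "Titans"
2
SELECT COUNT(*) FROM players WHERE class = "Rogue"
1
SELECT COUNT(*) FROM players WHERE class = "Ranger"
1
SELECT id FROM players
[1, 2, 3, 4, 5, 6, 7]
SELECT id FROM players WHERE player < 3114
[3, 6, 7]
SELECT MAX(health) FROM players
373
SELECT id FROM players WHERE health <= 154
[6]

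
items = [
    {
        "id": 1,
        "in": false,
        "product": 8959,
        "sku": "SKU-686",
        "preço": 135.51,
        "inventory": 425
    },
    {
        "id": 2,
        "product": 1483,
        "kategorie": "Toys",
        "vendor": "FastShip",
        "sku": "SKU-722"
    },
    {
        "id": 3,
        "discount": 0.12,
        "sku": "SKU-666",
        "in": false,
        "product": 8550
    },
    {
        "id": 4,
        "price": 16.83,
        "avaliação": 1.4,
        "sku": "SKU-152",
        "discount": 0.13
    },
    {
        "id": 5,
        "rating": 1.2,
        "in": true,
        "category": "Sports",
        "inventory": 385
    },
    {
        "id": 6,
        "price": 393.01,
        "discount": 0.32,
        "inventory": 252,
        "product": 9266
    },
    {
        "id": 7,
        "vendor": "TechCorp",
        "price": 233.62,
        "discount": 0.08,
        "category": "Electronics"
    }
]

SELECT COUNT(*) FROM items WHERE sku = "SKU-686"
1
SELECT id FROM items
[1, 2, 3, 4, 5, 6, 7]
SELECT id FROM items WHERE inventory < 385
[6]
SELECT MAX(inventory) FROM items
425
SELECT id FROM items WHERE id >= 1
[1, 2, 3, 4, 5, 6, 7]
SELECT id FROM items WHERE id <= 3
[1, 2, 3]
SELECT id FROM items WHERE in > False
[5]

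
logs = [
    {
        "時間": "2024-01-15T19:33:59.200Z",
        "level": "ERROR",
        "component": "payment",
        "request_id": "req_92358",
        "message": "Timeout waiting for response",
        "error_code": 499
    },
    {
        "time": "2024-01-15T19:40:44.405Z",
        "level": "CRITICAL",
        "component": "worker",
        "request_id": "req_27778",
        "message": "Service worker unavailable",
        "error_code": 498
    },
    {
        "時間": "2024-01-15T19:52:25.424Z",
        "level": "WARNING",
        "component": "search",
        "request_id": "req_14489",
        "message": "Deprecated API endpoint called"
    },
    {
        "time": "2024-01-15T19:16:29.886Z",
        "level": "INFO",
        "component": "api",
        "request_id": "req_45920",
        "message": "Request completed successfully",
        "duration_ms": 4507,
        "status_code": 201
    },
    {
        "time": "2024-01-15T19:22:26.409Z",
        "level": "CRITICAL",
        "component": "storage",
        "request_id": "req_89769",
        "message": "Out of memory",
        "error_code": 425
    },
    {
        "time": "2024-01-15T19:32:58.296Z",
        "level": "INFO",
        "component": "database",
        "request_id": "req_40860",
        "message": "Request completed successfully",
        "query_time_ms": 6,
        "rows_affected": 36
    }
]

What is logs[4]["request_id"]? "req_89769"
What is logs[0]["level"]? "ERROR"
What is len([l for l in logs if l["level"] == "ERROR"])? 1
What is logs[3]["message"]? "Request completed successfully"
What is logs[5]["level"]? "INFO"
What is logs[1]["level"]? "CRITICAL"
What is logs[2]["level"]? "WARNING"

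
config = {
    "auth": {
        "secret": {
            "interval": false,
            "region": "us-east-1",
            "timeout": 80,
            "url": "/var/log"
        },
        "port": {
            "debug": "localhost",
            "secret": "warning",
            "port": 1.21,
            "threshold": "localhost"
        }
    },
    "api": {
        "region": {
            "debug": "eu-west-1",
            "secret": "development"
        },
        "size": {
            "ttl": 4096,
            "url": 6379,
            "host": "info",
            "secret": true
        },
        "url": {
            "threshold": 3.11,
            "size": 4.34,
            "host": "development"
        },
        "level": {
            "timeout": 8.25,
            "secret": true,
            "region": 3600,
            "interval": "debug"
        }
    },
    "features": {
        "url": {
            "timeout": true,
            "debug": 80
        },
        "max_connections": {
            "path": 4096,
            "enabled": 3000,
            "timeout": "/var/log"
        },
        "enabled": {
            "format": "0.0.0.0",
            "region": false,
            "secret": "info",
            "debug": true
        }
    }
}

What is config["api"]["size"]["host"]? "info"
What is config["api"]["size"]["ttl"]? 4096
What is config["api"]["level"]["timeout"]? 8.25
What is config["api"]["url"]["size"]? 4.34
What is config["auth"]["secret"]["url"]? "/var/log"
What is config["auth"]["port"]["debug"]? "localhost"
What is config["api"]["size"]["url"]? 6379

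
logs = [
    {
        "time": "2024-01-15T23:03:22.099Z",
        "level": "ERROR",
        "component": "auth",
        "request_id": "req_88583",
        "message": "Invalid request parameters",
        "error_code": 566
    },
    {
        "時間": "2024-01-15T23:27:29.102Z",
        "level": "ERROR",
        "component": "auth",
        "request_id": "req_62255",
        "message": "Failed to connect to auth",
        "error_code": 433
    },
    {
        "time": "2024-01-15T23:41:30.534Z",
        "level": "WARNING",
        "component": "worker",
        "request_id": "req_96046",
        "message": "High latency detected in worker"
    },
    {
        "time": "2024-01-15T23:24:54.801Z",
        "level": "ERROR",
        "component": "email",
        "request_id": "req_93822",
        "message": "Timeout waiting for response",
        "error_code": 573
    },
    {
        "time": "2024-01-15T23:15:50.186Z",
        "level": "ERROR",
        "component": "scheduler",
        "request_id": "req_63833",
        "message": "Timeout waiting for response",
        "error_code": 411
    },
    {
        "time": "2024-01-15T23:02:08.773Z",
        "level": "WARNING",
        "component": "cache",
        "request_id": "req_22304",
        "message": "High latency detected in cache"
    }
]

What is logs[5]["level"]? "WARNING"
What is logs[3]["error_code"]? 573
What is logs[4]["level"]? "ERROR"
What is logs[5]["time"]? "2024-01-15T23:02:08.773Z"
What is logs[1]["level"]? "ERROR"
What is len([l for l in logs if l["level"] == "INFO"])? 0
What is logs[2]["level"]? "WARNING"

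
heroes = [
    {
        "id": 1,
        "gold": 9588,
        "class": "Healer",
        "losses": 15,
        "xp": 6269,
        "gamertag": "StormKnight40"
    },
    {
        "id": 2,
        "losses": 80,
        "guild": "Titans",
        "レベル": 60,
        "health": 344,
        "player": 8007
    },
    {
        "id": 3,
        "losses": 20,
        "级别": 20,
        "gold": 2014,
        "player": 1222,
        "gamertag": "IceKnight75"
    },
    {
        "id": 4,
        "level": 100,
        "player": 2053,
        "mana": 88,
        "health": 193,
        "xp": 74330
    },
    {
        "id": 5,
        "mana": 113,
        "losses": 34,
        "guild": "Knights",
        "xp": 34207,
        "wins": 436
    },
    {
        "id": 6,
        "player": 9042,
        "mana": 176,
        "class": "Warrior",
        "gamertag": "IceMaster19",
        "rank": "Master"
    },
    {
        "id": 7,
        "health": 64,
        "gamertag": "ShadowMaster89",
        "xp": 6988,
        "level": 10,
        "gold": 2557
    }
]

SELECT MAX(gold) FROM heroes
9588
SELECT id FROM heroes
[1, 2, 3, 4, 5, 6, 7]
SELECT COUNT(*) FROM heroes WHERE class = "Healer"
1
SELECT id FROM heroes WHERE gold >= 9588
[1]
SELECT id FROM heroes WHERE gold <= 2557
[3, 7]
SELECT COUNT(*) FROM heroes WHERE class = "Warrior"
1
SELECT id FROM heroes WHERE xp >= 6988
[4, 5, 7]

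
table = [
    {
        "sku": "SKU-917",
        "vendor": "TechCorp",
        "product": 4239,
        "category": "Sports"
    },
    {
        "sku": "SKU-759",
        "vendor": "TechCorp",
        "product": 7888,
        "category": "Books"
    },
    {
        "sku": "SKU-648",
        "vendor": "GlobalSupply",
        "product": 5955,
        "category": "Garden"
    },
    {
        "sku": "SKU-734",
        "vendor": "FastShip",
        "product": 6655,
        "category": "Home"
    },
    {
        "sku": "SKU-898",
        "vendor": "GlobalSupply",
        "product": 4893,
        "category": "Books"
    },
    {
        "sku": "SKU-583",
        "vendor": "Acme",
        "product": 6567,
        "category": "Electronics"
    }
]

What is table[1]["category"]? "Books"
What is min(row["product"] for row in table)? 4239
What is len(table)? 6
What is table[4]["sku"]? "SKU-898"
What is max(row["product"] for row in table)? 7888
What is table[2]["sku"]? "SKU-648"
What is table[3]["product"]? 6655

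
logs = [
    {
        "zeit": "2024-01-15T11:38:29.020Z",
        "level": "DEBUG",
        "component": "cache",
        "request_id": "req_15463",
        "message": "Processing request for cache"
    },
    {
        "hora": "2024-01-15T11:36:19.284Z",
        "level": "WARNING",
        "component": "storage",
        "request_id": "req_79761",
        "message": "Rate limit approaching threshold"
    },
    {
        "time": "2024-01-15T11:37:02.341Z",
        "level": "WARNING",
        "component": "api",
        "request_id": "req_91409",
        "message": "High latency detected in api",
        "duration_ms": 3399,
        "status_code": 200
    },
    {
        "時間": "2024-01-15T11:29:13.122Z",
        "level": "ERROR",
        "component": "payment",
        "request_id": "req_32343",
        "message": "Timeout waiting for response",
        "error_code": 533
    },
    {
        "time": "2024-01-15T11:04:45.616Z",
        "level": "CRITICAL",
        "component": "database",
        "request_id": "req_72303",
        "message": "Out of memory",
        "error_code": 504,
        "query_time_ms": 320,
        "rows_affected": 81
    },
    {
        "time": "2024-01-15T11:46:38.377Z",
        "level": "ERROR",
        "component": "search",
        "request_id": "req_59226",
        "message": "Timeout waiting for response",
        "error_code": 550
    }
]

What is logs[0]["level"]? "DEBUG"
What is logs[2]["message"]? "High latency detected in api"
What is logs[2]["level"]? "WARNING"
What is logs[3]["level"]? "ERROR"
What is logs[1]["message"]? "Rate limit approaching threshold"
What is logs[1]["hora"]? "2024-01-15T11:36:19.284Z"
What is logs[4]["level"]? "CRITICAL"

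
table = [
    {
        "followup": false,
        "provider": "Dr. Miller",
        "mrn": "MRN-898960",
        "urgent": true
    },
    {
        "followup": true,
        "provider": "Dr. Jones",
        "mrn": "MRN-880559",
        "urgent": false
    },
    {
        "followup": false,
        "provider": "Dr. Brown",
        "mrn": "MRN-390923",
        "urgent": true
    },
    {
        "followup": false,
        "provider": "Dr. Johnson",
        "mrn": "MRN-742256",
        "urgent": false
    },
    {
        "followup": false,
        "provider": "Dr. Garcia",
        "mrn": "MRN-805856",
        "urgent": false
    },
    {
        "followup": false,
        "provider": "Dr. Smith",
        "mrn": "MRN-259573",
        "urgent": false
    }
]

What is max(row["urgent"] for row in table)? True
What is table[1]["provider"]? "Dr. Jones"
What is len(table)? 6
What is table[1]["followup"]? True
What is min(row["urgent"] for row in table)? False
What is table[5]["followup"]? False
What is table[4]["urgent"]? False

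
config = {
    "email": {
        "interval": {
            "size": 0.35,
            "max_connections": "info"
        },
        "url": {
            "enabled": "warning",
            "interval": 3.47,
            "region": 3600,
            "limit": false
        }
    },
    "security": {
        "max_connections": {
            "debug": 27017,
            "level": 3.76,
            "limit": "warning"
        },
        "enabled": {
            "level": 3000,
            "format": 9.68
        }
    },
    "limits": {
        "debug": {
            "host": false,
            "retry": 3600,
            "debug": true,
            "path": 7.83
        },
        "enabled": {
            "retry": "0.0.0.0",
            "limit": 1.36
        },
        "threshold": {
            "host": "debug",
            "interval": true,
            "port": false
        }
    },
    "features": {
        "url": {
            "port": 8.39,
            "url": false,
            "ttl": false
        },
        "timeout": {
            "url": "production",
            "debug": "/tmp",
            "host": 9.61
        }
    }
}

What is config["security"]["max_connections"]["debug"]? 27017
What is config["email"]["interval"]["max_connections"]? "info"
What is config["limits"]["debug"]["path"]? 7.83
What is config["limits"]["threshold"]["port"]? False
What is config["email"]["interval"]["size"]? 0.35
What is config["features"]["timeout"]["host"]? 9.61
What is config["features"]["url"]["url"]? False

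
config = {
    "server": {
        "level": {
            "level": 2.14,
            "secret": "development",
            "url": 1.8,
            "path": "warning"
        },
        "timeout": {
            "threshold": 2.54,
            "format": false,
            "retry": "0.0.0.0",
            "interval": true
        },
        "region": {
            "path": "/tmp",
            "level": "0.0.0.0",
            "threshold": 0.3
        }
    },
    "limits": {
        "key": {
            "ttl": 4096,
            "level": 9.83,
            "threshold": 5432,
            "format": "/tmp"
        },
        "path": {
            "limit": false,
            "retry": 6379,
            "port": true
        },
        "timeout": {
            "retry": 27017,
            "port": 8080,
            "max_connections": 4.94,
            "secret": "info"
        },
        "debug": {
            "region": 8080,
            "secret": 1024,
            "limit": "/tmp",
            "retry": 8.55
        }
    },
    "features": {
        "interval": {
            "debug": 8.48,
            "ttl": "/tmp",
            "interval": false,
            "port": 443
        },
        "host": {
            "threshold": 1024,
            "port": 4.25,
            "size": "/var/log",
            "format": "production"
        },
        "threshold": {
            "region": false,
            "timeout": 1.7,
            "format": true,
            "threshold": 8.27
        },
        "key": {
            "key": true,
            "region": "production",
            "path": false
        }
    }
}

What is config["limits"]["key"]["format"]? "/tmp"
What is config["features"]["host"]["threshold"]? 1024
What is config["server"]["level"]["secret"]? "development"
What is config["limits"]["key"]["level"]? 9.83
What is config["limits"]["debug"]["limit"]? "/tmp"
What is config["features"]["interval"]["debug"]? 8.48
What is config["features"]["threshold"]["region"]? False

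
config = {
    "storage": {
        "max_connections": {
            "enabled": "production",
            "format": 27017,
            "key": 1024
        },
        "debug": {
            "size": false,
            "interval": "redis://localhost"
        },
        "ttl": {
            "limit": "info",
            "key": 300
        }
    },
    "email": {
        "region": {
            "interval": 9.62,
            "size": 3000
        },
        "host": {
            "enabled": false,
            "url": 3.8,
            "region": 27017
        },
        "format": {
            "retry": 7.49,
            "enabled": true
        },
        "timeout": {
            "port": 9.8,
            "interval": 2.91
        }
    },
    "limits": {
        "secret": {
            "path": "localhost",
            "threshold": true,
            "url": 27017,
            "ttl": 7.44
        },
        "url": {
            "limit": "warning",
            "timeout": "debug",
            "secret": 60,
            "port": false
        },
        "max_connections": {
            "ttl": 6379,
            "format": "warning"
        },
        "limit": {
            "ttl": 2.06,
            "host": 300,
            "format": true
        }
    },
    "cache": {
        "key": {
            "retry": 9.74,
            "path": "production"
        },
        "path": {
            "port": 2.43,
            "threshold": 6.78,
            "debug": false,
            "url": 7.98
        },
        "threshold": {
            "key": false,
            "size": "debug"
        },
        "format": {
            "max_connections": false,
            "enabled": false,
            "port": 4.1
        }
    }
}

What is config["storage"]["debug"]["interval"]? "redis://localhost"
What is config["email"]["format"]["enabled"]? True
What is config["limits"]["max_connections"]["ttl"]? 6379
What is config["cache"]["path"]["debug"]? False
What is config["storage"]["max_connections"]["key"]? 1024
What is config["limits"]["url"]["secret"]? 60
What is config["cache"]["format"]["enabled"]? False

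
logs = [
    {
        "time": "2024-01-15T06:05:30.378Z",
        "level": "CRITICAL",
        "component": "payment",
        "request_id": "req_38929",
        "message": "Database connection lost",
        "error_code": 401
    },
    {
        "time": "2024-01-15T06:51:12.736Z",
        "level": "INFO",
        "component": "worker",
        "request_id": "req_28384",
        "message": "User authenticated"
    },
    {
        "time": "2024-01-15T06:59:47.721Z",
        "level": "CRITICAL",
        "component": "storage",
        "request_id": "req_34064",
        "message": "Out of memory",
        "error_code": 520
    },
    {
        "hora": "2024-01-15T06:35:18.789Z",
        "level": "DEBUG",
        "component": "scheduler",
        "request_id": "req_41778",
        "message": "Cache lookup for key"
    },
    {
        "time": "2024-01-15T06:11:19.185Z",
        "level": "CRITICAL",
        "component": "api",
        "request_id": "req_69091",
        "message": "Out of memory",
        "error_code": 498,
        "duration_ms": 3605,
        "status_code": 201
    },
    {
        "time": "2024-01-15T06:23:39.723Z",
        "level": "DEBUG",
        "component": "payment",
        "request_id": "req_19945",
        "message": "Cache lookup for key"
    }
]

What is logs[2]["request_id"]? "req_34064"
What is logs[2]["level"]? "CRITICAL"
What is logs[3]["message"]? "Cache lookup for key"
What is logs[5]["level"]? "DEBUG"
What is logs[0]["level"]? "CRITICAL"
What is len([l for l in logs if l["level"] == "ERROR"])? 0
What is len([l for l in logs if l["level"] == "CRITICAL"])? 3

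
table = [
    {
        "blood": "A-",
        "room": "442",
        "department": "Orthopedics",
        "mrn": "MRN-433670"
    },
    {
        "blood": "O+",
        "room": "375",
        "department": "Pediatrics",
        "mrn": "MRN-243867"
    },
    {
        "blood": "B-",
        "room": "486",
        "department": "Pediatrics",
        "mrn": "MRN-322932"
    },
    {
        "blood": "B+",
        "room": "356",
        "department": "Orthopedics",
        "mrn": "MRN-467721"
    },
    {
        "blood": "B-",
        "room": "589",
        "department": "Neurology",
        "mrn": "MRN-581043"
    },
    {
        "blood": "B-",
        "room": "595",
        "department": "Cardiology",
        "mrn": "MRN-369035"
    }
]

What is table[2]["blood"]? "B-"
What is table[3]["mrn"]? "MRN-467721"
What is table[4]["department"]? "Neurology"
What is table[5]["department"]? "Cardiology"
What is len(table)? 6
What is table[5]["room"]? "595"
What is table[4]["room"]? "589"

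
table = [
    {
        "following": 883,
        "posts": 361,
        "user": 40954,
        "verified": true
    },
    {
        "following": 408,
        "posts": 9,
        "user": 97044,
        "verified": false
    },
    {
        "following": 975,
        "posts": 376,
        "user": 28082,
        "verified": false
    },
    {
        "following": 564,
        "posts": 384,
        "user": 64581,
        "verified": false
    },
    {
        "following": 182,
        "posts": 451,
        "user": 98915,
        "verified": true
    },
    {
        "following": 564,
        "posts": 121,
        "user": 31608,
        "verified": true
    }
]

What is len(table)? 6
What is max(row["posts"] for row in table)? 451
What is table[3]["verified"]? False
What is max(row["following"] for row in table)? 975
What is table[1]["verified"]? False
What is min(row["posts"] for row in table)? 9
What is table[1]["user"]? 97044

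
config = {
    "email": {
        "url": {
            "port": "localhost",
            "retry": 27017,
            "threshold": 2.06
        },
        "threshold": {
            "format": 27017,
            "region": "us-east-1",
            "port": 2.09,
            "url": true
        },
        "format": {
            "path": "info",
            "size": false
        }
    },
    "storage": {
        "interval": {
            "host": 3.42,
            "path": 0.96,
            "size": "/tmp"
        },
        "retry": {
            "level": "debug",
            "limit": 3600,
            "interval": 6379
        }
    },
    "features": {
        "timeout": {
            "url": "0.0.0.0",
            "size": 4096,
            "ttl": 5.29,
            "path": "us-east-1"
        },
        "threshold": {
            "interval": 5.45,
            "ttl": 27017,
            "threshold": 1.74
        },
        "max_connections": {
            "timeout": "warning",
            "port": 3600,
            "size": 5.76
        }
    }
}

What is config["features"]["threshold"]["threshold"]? 1.74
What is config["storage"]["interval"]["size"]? "/tmp"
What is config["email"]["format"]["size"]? False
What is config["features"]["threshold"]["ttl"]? 27017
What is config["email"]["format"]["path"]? "info"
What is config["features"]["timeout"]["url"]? "0.0.0.0"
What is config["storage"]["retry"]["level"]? "debug"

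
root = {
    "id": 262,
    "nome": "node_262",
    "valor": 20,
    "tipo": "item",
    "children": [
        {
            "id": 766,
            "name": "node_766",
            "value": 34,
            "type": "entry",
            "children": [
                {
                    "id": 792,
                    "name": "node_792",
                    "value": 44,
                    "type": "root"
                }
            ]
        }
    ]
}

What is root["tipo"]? "item"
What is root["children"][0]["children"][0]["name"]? "node_792"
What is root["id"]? 262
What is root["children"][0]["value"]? 34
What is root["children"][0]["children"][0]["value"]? 44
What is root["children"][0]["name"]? "node_766"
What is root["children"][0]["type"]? "entry"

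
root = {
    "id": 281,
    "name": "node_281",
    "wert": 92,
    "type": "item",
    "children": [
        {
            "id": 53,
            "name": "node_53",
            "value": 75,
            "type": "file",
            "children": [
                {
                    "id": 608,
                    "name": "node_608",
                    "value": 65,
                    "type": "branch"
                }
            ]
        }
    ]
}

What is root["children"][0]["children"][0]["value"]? 65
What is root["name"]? "node_281"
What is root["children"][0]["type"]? "file"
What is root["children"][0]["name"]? "node_53"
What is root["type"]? "item"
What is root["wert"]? 92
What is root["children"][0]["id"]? 53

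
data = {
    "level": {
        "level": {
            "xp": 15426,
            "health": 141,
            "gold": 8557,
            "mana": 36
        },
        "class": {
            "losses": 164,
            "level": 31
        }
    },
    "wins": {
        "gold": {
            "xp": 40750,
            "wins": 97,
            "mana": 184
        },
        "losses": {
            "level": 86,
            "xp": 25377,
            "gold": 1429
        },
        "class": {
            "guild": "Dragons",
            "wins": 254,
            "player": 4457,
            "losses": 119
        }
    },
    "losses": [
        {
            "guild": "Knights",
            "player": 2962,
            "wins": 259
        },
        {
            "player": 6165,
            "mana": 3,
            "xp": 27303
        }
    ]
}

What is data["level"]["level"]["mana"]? 36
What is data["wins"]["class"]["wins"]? 254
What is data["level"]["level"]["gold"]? 8557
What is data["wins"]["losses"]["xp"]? 25377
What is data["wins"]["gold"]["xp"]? 40750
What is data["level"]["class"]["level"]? 31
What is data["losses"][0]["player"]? 2962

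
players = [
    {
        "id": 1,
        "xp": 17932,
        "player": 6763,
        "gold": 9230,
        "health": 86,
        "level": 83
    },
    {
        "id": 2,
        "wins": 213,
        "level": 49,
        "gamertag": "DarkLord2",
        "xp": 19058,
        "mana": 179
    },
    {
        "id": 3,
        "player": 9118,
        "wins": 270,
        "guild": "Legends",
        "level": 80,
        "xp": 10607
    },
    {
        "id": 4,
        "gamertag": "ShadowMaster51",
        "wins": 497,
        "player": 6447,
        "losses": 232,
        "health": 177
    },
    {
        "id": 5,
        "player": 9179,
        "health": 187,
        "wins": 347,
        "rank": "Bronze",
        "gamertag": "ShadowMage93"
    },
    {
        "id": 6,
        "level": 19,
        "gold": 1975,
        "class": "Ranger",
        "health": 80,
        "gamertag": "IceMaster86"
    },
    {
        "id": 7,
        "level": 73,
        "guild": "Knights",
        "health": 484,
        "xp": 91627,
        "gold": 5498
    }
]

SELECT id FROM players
[1, 2, 3, 4, 5, 6, 7]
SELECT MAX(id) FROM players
7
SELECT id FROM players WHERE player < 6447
[]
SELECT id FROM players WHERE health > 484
[]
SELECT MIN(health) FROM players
80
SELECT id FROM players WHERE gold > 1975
[1, 7]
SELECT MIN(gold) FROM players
1975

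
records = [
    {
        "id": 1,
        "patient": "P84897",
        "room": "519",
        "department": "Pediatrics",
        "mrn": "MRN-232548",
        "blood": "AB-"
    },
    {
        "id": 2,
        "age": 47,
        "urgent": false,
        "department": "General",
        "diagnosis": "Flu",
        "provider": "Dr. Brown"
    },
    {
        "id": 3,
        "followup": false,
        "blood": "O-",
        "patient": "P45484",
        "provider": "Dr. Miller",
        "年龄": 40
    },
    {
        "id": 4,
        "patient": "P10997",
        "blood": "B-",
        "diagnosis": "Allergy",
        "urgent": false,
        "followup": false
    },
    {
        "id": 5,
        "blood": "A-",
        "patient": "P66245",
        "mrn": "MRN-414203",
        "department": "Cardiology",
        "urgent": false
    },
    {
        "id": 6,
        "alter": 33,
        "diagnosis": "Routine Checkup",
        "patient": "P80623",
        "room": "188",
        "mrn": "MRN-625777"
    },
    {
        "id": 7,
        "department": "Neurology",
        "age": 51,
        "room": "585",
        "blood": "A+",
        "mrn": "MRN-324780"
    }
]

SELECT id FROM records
[1, 2, 3, 4, 5, 6, 7]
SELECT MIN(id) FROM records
1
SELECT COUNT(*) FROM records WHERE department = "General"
1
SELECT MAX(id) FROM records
7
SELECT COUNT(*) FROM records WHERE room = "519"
1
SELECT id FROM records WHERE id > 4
[5, 6, 7]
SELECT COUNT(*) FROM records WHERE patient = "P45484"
1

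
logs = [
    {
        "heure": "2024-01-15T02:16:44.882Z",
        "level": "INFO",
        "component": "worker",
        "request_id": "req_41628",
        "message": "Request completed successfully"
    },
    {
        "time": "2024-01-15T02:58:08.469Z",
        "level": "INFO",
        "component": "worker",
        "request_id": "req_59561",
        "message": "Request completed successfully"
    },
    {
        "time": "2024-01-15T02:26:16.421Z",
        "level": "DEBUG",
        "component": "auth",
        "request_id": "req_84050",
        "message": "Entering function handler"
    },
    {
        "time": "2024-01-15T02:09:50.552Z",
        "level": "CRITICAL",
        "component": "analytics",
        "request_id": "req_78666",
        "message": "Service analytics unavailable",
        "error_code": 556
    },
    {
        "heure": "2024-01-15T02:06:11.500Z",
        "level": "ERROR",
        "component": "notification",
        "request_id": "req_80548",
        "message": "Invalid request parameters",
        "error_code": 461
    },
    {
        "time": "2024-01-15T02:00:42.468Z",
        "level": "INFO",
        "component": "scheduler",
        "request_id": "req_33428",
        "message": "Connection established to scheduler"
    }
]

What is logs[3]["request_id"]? "req_78666"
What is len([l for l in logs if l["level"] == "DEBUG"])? 1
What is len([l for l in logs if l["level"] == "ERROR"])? 1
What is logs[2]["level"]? "DEBUG"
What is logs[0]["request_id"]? "req_41628"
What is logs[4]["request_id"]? "req_80548"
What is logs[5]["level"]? "INFO"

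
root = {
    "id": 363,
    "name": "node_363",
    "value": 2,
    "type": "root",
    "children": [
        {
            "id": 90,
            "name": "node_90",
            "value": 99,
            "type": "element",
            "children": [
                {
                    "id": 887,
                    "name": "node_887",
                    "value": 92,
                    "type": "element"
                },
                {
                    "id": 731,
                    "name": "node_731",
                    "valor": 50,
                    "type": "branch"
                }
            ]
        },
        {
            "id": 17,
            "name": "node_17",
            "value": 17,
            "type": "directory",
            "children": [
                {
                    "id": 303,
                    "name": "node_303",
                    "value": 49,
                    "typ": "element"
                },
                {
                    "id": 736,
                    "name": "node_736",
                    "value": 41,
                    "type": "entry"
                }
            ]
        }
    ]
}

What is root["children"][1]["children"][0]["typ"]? "element"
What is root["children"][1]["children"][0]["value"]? 49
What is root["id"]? 363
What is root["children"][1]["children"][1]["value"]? 41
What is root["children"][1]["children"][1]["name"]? "node_736"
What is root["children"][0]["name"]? "node_90"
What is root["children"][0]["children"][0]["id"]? 887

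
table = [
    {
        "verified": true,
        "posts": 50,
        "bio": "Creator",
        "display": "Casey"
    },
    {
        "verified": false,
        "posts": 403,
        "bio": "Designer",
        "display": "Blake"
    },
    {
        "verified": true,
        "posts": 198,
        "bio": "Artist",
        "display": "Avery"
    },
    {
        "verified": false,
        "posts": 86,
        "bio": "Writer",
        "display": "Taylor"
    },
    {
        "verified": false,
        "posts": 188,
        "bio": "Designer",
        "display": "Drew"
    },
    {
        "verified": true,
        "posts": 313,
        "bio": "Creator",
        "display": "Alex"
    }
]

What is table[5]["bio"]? "Creator"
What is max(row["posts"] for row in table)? 403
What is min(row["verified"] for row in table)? False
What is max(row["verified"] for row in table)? True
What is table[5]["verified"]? True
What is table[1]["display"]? "Blake"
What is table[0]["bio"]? "Creator"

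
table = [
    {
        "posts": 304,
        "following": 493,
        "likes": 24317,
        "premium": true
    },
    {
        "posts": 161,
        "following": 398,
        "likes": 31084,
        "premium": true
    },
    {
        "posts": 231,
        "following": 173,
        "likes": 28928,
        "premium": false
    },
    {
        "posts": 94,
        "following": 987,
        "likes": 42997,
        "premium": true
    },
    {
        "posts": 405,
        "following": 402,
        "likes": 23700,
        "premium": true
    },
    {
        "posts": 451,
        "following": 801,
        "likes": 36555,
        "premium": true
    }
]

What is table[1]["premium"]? True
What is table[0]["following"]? 493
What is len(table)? 6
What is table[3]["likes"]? 42997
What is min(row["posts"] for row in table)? 94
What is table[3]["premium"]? True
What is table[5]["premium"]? True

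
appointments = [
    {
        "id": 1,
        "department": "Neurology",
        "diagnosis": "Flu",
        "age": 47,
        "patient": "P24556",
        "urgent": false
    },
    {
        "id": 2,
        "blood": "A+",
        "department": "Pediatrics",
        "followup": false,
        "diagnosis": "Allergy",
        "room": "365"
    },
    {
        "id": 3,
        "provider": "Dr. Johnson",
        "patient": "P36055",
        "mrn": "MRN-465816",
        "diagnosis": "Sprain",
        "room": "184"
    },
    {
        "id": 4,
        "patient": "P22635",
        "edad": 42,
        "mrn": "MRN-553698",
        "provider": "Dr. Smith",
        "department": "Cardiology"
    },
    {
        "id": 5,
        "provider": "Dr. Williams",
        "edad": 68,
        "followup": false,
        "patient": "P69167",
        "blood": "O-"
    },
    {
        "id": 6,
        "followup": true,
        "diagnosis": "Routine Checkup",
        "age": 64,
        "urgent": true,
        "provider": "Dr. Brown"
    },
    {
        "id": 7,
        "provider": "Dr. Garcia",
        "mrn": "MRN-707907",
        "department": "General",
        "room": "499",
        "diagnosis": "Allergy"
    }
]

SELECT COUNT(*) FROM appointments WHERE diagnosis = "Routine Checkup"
1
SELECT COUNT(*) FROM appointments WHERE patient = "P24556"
1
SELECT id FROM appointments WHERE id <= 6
[1, 2, 3, 4, 5, 6]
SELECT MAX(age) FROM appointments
64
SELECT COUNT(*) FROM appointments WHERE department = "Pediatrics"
1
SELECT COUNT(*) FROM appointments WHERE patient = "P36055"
1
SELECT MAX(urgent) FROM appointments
True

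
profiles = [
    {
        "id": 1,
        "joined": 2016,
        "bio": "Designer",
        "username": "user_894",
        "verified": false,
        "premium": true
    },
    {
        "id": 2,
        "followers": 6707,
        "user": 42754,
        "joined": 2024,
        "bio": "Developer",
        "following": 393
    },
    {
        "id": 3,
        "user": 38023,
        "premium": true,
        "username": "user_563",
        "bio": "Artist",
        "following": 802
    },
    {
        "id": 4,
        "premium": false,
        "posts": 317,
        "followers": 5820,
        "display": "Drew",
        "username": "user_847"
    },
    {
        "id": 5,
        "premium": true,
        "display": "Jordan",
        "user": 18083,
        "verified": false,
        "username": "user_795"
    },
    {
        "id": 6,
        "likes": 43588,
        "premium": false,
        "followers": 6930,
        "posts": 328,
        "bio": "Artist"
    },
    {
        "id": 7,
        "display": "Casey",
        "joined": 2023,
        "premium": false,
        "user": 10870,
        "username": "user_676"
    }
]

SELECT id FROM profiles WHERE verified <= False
[1, 5]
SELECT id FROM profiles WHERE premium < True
[4, 6, 7]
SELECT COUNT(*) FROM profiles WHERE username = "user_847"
1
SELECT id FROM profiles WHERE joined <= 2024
[1, 2, 7]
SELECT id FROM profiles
[1, 2, 3, 4, 5, 6, 7]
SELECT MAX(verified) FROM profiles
False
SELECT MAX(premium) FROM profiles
True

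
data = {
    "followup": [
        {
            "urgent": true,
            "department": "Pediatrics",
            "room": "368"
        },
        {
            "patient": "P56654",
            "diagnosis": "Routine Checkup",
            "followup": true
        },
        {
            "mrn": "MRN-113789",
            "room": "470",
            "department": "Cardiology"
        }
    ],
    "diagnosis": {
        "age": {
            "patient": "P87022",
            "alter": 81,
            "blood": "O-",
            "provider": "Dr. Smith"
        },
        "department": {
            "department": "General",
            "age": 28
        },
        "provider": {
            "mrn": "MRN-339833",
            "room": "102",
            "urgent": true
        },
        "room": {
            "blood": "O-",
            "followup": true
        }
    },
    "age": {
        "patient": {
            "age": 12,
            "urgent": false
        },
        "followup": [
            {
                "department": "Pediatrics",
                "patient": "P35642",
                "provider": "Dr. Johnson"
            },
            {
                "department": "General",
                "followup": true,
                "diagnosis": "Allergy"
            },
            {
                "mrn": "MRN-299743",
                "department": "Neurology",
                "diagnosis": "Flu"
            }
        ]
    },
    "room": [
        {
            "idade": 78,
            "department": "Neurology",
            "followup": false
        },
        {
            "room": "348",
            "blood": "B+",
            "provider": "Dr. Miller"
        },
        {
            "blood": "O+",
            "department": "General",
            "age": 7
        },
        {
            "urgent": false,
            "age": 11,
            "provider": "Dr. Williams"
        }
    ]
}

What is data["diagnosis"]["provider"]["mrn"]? "MRN-339833"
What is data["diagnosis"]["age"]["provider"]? "Dr. Smith"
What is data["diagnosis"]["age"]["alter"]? 81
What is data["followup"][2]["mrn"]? "MRN-113789"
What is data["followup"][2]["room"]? "470"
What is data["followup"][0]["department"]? "Pediatrics"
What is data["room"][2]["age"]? 7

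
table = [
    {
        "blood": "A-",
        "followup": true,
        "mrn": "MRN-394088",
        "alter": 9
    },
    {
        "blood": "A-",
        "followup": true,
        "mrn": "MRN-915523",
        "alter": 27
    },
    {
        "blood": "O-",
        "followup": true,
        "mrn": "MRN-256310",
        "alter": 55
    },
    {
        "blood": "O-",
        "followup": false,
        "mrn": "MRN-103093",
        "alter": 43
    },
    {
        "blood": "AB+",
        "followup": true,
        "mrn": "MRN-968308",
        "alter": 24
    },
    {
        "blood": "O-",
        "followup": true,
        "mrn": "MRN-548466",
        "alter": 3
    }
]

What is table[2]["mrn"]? "MRN-256310"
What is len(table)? 6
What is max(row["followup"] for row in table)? True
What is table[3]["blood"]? "O-"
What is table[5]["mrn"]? "MRN-548466"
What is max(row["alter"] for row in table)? 55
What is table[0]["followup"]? True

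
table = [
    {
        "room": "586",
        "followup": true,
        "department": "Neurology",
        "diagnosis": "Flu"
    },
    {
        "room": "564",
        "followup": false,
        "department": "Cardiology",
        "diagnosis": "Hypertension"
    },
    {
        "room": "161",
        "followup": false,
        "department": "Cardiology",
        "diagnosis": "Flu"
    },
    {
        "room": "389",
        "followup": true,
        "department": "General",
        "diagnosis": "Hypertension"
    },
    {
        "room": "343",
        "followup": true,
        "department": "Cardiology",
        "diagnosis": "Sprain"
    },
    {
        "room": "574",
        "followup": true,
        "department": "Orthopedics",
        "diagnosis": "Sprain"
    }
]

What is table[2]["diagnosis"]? "Flu"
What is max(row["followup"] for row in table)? True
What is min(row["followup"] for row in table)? False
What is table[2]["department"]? "Cardiology"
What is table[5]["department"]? "Orthopedics"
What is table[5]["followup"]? True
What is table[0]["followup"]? True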